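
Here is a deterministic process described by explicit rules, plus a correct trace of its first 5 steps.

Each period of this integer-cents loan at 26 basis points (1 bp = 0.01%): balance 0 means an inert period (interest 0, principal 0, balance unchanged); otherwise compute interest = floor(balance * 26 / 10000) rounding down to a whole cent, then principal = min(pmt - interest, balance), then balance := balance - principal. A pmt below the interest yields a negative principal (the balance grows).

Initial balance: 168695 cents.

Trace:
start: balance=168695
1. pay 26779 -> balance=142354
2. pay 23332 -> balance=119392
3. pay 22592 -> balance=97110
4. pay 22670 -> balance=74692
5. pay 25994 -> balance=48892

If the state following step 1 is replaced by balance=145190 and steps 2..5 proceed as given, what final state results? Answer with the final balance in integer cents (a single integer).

state after step 1 := balance=145190
2. pay 23332 -> balance=122235
3. pay 22592 -> balance=99960
4. pay 22670 -> balance=77549
5. pay 25994 -> balance=51756

51756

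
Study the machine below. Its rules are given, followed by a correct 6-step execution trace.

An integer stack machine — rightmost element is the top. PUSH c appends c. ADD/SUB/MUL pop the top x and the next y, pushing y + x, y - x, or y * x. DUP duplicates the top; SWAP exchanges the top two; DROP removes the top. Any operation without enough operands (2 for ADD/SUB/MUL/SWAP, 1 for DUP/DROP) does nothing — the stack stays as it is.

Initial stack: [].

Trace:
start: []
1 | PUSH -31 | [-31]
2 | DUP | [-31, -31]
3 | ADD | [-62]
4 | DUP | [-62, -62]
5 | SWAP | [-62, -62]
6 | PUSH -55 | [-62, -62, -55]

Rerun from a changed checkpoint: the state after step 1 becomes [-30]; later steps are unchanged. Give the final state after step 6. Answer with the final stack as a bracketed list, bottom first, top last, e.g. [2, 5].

[-60, -60, -55]

state after step 1 := [-30]
2 | DUP | [-30, -30]
3 | ADD | [-60]
4 | DUP | [-60, -60]
5 | SWAP | [-60, -60]
6 | PUSH -55 | [-60, -60, -55]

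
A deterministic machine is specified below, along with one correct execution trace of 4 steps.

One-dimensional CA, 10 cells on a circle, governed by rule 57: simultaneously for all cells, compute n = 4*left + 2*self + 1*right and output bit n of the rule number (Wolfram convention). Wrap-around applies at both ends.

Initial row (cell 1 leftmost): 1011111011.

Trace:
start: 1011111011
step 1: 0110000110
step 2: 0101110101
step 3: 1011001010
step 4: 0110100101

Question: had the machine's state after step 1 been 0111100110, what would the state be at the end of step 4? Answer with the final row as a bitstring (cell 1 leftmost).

state after step 1 := 0111100110
step 2: 0100010101
step 3: 1011001010
step 4: 0110100101

0110100101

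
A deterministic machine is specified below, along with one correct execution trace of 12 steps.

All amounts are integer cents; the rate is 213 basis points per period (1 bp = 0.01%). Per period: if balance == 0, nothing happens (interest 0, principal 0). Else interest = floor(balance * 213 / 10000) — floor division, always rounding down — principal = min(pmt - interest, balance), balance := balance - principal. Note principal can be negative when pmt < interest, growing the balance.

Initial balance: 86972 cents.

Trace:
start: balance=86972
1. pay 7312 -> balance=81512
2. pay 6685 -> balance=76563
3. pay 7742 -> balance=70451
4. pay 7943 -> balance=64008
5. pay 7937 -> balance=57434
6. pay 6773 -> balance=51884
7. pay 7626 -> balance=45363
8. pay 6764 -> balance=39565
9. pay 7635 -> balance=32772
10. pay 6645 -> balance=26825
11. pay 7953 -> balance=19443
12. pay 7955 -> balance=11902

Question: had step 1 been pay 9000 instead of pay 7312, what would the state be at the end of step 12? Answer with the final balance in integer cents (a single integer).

(re-executing from step 1 with the substitution; state before step 1: balance=86972)
1. pay 9000 -> balance=79824
2. pay 6685 -> balance=74839
3. pay 7742 -> balance=68691
4. pay 7943 -> balance=62211
5. pay 7937 -> balance=55599
6. pay 6773 -> balance=50010
7. pay 7626 -> balance=43449
8. pay 6764 -> balance=37610
9. pay 7635 -> balance=30776
10. pay 6645 -> balance=24786
11. pay 7953 -> balance=17360
12. pay 7955 -> balance=9774

9774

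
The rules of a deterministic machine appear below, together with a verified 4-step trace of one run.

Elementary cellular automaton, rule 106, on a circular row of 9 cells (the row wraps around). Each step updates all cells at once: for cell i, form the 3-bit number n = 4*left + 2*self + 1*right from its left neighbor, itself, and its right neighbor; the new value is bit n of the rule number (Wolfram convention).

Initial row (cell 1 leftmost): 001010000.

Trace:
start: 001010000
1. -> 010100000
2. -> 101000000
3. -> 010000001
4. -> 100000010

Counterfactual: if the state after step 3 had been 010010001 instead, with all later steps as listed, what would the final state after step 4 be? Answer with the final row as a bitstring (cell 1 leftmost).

100100010

state after step 3 := 010010001
4. -> 100100010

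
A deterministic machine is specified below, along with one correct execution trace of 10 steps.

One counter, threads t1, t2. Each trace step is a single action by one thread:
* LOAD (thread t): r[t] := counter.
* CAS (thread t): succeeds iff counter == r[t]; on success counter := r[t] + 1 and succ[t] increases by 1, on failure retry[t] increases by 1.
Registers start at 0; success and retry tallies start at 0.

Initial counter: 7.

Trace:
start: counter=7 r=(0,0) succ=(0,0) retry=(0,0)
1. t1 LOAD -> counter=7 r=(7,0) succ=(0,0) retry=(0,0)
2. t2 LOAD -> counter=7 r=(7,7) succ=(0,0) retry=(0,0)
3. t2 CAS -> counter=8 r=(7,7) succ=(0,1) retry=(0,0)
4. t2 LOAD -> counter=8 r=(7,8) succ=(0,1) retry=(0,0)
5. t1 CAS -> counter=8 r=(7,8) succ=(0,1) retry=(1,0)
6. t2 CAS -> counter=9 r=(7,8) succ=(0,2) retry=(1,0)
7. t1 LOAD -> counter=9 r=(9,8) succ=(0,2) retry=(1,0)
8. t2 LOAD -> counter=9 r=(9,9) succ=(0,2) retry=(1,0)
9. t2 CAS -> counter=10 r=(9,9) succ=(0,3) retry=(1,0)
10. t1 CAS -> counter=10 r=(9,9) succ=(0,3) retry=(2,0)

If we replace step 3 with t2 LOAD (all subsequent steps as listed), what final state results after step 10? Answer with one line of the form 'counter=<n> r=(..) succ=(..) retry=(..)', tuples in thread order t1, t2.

(re-executing from step 3 with the substitution; state before step 3: counter=7 r=(7,7) succ=(0,0) retry=(0,0))
3. t2 LOAD -> counter=7 r=(7,7) succ=(0,0) retry=(0,0)
4. t2 LOAD -> counter=7 r=(7,7) succ=(0,0) retry=(0,0)
5. t1 CAS -> counter=8 r=(7,7) succ=(1,0) retry=(0,0)
6. t2 CAS -> counter=8 r=(7,7) succ=(1,0) retry=(0,1)
7. t1 LOAD -> counter=8 r=(8,7) succ=(1,0) retry=(0,1)
8. t2 LOAD -> counter=8 r=(8,8) succ=(1,0) retry=(0,1)
9. t2 CAS -> counter=9 r=(8,8) succ=(1,1) retry=(0,1)
10. t1 CAS -> counter=9 r=(8,8) succ=(1,1) retry=(1,1)

counter=9 r=(8,8) succ=(1,1) retry=(1,1)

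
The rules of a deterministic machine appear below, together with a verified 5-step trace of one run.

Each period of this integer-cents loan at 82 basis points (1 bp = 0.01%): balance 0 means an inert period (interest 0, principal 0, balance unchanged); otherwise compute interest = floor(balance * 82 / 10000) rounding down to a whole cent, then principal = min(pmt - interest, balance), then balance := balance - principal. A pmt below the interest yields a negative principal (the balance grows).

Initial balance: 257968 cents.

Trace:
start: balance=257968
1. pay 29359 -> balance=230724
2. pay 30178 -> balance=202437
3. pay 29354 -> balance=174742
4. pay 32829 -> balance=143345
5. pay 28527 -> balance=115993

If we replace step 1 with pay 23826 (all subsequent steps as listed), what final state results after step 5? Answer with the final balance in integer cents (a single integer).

121711

(re-executing from step 1 with the substitution; state before step 1: balance=257968)
1. pay 23826 -> balance=236257
2. pay 30178 -> balance=208016
3. pay 29354 -> balance=180367
4. pay 32829 -> balance=149017
5. pay 28527 -> balance=121711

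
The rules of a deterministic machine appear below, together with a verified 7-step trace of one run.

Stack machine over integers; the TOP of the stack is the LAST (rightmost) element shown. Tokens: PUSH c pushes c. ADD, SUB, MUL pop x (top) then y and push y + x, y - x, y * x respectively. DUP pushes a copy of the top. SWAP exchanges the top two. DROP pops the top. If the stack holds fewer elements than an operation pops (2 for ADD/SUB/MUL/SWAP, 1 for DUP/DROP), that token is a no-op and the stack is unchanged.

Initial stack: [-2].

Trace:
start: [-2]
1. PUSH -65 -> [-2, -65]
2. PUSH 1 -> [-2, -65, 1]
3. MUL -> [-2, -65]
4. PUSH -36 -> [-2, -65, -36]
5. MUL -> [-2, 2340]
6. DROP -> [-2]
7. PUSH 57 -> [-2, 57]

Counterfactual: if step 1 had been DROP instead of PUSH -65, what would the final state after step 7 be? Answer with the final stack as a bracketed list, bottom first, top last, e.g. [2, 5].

(re-executing from step 1 with the substitution; state before step 1: [-2])
1. DROP -> []
2. PUSH 1 -> [1]
3. MUL -> [1]
4. PUSH -36 -> [1, -36]
5. MUL -> [-36]
6. DROP -> []
7. PUSH 57 -> [57]

[57]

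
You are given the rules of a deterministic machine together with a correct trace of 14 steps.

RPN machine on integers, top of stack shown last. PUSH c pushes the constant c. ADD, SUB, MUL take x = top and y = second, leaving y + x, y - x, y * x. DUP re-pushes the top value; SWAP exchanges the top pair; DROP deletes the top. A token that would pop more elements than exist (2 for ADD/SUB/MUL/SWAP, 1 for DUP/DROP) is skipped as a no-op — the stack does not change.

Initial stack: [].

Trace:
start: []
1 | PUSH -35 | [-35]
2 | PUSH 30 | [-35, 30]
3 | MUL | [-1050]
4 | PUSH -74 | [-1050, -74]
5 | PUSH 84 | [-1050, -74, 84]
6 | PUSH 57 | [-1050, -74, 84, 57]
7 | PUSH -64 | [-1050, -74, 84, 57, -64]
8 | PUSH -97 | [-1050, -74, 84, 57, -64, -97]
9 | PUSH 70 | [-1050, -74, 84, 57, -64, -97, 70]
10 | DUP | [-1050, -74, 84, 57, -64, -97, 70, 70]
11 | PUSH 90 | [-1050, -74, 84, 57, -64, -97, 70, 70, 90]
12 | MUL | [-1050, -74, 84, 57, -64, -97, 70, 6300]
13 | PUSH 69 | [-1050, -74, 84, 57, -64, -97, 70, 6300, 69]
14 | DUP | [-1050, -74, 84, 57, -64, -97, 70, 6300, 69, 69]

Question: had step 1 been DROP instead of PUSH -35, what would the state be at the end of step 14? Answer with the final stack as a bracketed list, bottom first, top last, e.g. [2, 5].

(re-executing from step 1 with the substitution; state before step 1: [])
1 | DROP | []
2 | PUSH 30 | [30]
3 | MUL | [30]
4 | PUSH -74 | [30, -74]
5 | PUSH 84 | [30, -74, 84]
6 | PUSH 57 | [30, -74, 84, 57]
7 | PUSH -64 | [30, -74, 84, 57, -64]
8 | PUSH -97 | [30, -74, 84, 57, -64, -97]
9 | PUSH 70 | [30, -74, 84, 57, -64, -97, 70]
10 | DUP | [30, -74, 84, 57, -64, -97, 70, 70]
11 | PUSH 90 | [30, -74, 84, 57, -64, -97, 70, 70, 90]
12 | MUL | [30, -74, 84, 57, -64, -97, 70, 6300]
13 | PUSH 69 | [30, -74, 84, 57, -64, -97, 70, 6300, 69]
14 | DUP | [30, -74, 84, 57, -64, -97, 70, 6300, 69, 69]

[30, -74, 84, 57, -64, -97, 70, 6300, 69, 69]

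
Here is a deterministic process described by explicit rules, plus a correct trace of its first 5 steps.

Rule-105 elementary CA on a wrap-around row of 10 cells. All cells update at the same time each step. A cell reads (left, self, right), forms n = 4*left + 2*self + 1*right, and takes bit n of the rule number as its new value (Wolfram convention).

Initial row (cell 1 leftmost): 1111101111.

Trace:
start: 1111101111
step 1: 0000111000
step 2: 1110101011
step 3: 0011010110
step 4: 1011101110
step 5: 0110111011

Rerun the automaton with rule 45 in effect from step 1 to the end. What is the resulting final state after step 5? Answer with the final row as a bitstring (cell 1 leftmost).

1001101011

(re-executing steps 1..5 under rule 45; state before step 1: 1111101111)
step 1: 0000011000
step 2: 1111010011
step 3: 0000110010
step 4: 1110100010
step 5: 1001101011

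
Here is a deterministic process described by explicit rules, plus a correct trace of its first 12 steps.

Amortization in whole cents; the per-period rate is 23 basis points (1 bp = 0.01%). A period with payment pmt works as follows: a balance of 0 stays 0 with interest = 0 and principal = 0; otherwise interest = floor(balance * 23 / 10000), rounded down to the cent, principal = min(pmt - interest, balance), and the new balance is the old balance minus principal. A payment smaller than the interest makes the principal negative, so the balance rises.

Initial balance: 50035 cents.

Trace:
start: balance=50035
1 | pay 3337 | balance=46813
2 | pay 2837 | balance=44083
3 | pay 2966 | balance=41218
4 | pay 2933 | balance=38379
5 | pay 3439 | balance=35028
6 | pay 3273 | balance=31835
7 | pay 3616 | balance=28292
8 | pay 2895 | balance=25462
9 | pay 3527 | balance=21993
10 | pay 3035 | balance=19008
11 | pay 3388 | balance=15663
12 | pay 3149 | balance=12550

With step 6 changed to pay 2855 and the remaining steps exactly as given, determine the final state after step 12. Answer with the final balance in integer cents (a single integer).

(re-executing from step 6 with the substitution; state before step 6: balance=35028)
6 | pay 2855 | balance=32253
7 | pay 3616 | balance=28711
8 | pay 2895 | balance=25882
9 | pay 3527 | balance=22414
10 | pay 3035 | balance=19430
11 | pay 3388 | balance=16086
12 | pay 3149 | balance=12973

12973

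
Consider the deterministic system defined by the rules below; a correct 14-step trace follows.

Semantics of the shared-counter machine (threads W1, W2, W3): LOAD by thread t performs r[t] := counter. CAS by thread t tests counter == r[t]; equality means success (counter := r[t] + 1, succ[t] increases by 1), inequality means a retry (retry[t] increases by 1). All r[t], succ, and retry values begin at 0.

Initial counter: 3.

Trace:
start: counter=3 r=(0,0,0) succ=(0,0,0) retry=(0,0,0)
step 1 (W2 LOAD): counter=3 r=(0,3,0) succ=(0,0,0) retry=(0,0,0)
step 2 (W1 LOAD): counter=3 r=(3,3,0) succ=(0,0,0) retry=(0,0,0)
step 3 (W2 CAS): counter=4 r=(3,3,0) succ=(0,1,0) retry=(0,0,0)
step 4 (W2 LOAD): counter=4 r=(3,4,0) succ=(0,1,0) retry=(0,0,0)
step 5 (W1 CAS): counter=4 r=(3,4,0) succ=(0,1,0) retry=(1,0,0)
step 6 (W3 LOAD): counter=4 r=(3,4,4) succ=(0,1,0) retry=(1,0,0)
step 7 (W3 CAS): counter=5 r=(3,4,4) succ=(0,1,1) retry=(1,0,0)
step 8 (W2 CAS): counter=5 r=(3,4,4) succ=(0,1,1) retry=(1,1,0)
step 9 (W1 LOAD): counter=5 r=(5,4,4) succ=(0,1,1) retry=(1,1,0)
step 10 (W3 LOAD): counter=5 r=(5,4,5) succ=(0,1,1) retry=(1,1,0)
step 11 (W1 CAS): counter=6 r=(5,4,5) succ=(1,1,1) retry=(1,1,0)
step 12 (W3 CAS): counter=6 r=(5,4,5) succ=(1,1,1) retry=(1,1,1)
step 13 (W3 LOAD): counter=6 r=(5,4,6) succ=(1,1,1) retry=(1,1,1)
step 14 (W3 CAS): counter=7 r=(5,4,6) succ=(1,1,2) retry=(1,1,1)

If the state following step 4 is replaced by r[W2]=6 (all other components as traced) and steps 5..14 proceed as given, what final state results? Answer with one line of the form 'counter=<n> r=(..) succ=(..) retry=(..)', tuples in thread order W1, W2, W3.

state after step 4 := counter=4 r=(3,6,0) succ=(0,1,0) retry=(0,0,0)
step 5 (W1 CAS): counter=4 r=(3,6,0) succ=(0,1,0) retry=(1,0,0)
step 6 (W3 LOAD): counter=4 r=(3,6,4) succ=(0,1,0) retry=(1,0,0)
step 7 (W3 CAS): counter=5 r=(3,6,4) succ=(0,1,1) retry=(1,0,0)
step 8 (W2 CAS): counter=5 r=(3,6,4) succ=(0,1,1) retry=(1,1,0)
step 9 (W1 LOAD): counter=5 r=(5,6,4) succ=(0,1,1) retry=(1,1,0)
step 10 (W3 LOAD): counter=5 r=(5,6,5) succ=(0,1,1) retry=(1,1,0)
step 11 (W1 CAS): counter=6 r=(5,6,5) succ=(1,1,1) retry=(1,1,0)
step 12 (W3 CAS): counter=6 r=(5,6,5) succ=(1,1,1) retry=(1,1,1)
step 13 (W3 LOAD): counter=6 r=(5,6,6) succ=(1,1,1) retry=(1,1,1)
step 14 (W3 CAS): counter=7 r=(5,6,6) succ=(1,1,2) retry=(1,1,1)

counter=7 r=(5,6,6) succ=(1,1,2) retry=(1,1,1)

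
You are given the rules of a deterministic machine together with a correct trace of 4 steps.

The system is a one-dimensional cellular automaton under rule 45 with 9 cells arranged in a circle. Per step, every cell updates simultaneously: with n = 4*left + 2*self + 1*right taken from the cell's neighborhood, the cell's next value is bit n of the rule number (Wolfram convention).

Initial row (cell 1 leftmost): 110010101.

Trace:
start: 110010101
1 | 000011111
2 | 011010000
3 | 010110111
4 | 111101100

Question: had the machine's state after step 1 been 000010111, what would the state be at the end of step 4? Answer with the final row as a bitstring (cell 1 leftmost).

state after step 1 := 000010111
2 | 011011100
3 | 010110001
4 | 111100101

111100101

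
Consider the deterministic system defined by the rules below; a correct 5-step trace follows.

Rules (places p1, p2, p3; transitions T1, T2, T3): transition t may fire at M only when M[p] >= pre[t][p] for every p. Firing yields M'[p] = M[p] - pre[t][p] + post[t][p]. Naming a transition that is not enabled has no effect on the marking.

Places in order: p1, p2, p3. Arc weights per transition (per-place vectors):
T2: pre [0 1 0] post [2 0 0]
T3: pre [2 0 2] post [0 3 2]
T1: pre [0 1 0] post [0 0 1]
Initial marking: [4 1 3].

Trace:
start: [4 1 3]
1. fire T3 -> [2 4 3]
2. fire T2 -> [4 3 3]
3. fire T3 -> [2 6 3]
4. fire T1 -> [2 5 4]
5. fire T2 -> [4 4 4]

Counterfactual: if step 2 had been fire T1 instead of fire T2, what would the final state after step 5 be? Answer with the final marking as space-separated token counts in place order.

(re-executing from step 2 with the substitution; state before step 2: [2 4 3])
2. fire T1 -> [2 3 4]
3. fire T3 -> [0 6 4]
4. fire T1 -> [0 5 5]
5. fire T2 -> [2 4 5]

2 4 5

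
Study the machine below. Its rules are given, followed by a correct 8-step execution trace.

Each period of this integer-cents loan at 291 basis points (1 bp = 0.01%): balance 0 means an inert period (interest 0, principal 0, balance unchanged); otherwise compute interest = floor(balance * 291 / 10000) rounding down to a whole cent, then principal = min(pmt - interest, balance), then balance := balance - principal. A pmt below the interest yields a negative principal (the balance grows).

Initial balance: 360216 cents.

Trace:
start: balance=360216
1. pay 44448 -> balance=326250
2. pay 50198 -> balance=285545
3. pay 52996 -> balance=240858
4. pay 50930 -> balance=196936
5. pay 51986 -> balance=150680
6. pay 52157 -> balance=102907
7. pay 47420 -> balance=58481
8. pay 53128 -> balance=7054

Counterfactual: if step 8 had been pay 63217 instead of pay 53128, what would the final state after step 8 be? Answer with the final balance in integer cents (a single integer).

0

(re-executing from step 8 with the substitution; state before step 8: balance=58481)
8. pay 63217 -> balance=0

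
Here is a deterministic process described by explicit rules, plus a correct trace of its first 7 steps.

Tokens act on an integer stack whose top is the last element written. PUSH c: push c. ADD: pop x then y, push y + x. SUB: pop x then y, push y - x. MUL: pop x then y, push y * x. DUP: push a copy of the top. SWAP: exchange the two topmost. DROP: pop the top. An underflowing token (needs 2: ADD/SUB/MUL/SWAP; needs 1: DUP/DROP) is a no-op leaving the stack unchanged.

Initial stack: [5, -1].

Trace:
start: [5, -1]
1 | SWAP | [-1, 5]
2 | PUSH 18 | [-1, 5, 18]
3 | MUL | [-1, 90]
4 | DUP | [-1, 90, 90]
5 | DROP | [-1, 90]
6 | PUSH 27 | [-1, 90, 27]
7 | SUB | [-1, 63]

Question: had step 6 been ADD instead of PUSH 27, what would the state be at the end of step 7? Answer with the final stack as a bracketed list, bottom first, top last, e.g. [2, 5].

[89]

(re-executing from step 6 with the substitution; state before step 6: [-1, 90])
6 | ADD | [89]
7 | SUB | [89]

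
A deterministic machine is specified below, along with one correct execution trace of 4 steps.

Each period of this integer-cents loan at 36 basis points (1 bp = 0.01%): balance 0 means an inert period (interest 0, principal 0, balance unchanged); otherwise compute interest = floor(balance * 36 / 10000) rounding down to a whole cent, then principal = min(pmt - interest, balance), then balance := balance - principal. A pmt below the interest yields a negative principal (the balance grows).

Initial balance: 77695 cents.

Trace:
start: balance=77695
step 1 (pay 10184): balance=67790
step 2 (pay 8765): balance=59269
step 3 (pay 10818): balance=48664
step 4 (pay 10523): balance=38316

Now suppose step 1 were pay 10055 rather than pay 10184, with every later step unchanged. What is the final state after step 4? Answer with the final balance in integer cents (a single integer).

(re-executing from step 1 with the substitution; state before step 1: balance=77695)
step 1 (pay 10055): balance=67919
step 2 (pay 8765): balance=59398
step 3 (pay 10818): balance=48793
step 4 (pay 10523): balance=38445

38445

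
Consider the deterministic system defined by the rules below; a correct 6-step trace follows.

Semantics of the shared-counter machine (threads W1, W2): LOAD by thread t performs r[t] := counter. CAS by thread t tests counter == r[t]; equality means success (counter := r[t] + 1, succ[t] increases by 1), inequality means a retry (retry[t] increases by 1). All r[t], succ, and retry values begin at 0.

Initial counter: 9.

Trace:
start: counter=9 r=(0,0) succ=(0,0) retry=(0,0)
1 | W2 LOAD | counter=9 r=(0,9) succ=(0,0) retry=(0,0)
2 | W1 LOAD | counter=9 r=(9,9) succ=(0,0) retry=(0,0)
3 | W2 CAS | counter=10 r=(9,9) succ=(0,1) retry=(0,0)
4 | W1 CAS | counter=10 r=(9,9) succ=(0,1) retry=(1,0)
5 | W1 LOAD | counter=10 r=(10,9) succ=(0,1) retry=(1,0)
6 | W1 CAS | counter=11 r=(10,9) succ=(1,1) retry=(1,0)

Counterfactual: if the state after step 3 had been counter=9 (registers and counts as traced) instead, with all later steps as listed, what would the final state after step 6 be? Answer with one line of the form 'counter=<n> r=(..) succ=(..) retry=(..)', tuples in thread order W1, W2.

counter=11 r=(10,9) succ=(2,1) retry=(0,0)

state after step 3 := counter=9 r=(9,9) succ=(0,1) retry=(0,0)
4 | W1 CAS | counter=10 r=(9,9) succ=(1,1) retry=(0,0)
5 | W1 LOAD | counter=10 r=(10,9) succ=(1,1) retry=(0,0)
6 | W1 CAS | counter=11 r=(10,9) succ=(2,1) retry=(0,0)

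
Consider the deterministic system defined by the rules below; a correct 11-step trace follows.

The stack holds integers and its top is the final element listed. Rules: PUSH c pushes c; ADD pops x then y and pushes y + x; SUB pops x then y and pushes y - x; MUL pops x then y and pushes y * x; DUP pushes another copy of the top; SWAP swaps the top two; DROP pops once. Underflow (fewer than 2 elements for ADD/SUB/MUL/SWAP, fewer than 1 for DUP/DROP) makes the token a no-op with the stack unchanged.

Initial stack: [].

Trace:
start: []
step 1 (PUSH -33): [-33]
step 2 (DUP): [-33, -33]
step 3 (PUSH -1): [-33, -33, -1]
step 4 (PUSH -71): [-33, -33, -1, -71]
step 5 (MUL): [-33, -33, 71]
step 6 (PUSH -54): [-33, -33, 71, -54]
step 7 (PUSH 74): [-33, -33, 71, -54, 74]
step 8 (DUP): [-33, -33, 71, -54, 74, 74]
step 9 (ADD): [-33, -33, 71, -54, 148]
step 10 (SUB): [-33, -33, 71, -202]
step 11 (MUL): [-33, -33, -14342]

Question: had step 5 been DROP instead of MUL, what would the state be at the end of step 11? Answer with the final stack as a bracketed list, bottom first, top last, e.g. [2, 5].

[-33, -33, 202]

(re-executing from step 5 with the substitution; state before step 5: [-33, -33, -1, -71])
step 5 (DROP): [-33, -33, -1]
step 6 (PUSH -54): [-33, -33, -1, -54]
step 7 (PUSH 74): [-33, -33, -1, -54, 74]
step 8 (DUP): [-33, -33, -1, -54, 74, 74]
step 9 (ADD): [-33, -33, -1, -54, 148]
step 10 (SUB): [-33, -33, -1, -202]
step 11 (MUL): [-33, -33, 202]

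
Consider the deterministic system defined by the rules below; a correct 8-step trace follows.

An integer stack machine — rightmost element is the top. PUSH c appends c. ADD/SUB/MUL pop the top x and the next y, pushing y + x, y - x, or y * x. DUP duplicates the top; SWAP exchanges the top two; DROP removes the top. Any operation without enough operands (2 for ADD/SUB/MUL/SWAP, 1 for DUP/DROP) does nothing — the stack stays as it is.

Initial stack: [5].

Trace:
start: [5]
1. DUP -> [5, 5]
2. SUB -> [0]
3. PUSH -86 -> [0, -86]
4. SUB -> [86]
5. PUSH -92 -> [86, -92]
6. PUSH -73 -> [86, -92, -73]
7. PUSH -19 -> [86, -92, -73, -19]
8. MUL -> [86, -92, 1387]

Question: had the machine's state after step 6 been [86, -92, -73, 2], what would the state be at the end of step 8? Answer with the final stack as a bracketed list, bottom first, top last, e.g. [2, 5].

[86, -92, -73, -38]

state after step 6 := [86, -92, -73, 2]
7. PUSH -19 -> [86, -92, -73, 2, -19]
8. MUL -> [86, -92, -73, -38]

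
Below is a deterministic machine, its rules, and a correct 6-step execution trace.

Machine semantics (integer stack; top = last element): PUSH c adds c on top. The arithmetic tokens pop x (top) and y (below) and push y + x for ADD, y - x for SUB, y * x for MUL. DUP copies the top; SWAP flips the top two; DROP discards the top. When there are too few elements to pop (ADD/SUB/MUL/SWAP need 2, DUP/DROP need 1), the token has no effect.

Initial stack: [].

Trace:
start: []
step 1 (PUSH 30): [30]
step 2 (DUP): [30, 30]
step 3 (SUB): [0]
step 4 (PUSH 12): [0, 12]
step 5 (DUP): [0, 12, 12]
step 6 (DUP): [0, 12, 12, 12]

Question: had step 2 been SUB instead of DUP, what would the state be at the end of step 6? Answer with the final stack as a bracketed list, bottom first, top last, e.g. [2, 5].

[30, 12, 12, 12]

(re-executing from step 2 with the substitution; state before step 2: [30])
step 2 (SUB): [30]
step 3 (SUB): [30]
step 4 (PUSH 12): [30, 12]
step 5 (DUP): [30, 12, 12]
step 6 (DUP): [30, 12, 12, 12]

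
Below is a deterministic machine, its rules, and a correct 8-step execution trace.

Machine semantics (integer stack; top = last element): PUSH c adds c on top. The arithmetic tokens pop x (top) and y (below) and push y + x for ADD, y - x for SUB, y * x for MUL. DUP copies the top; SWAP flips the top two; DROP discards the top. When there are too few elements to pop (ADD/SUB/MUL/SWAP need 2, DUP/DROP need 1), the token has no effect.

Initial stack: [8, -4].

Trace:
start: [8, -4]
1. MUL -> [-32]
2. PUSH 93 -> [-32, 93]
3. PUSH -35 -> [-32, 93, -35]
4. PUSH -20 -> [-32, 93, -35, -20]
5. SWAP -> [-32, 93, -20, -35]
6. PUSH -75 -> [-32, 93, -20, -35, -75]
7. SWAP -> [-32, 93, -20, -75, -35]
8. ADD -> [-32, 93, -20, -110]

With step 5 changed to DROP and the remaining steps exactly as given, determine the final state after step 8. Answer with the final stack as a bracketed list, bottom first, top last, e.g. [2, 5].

(re-executing from step 5 with the substitution; state before step 5: [-32, 93, -35, -20])
5. DROP -> [-32, 93, -35]
6. PUSH -75 -> [-32, 93, -35, -75]
7. SWAP -> [-32, 93, -75, -35]
8. ADD -> [-32, 93, -110]

[-32, 93, -110]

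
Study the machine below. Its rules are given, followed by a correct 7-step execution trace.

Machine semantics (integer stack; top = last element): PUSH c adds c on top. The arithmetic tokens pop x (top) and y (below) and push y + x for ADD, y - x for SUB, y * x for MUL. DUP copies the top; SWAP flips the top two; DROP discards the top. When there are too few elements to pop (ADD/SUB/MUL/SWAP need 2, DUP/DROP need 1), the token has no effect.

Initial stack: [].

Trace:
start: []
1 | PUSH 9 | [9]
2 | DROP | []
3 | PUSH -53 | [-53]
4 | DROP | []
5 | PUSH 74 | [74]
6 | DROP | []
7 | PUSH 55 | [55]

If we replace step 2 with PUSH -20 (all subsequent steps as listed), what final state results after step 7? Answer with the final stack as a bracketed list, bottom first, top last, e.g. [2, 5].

(re-executing from step 2 with the substitution; state before step 2: [9])
2 | PUSH -20 | [9, -20]
3 | PUSH -53 | [9, -20, -53]
4 | DROP | [9, -20]
5 | PUSH 74 | [9, -20, 74]
6 | DROP | [9, -20]
7 | PUSH 55 | [9, -20, 55]

[9, -20, 55]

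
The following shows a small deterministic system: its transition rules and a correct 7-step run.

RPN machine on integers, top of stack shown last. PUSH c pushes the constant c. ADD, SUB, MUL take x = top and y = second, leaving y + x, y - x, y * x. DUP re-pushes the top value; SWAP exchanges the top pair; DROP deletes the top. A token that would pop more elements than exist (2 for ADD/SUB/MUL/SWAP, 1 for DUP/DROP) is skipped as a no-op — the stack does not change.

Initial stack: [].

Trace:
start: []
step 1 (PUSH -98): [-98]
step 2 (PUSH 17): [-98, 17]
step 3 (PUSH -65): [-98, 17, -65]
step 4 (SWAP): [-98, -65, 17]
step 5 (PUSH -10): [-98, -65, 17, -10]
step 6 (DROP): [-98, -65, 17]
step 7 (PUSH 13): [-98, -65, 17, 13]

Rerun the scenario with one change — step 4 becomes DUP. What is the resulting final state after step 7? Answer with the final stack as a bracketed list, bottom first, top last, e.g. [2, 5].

[-98, 17, -65, -65, 13]

(re-executing from step 4 with the substitution; state before step 4: [-98, 17, -65])
step 4 (DUP): [-98, 17, -65, -65]
step 5 (PUSH -10): [-98, 17, -65, -65, -10]
step 6 (DROP): [-98, 17, -65, -65]
step 7 (PUSH 13): [-98, 17, -65, -65, 13]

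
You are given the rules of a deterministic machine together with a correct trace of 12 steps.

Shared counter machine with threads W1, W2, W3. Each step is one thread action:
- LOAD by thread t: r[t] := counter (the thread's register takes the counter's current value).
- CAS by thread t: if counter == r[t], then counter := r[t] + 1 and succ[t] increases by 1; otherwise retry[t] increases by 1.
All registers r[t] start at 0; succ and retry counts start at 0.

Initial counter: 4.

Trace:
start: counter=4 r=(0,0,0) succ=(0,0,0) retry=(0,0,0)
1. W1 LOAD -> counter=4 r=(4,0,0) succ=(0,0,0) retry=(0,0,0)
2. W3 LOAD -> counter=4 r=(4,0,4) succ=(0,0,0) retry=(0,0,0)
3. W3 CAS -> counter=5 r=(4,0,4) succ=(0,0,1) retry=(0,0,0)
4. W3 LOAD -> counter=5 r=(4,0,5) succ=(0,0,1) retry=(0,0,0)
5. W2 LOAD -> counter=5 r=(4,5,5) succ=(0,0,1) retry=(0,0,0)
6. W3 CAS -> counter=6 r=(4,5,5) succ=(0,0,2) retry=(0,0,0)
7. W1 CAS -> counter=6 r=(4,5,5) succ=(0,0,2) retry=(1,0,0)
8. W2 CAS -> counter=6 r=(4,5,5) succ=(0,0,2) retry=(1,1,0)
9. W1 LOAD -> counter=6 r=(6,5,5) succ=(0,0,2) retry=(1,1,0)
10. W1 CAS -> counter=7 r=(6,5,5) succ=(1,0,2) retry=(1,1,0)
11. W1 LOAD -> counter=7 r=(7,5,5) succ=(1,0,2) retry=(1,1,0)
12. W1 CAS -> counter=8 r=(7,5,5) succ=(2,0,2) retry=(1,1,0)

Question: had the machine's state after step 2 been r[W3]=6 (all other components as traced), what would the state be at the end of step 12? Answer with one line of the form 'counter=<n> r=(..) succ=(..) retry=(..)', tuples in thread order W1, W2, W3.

counter=7 r=(6,4,4) succ=(2,0,1) retry=(1,1,1)

state after step 2 := counter=4 r=(4,0,6) succ=(0,0,0) retry=(0,0,0)
3. W3 CAS -> counter=4 r=(4,0,6) succ=(0,0,0) retry=(0,0,1)
4. W3 LOAD -> counter=4 r=(4,0,4) succ=(0,0,0) retry=(0,0,1)
5. W2 LOAD -> counter=4 r=(4,4,4) succ=(0,0,0) retry=(0,0,1)
6. W3 CAS -> counter=5 r=(4,4,4) succ=(0,0,1) retry=(0,0,1)
7. W1 CAS -> counter=5 r=(4,4,4) succ=(0,0,1) retry=(1,0,1)
8. W2 CAS -> counter=5 r=(4,4,4) succ=(0,0,1) retry=(1,1,1)
9. W1 LOAD -> counter=5 r=(5,4,4) succ=(0,0,1) retry=(1,1,1)
10. W1 CAS -> counter=6 r=(5,4,4) succ=(1,0,1) retry=(1,1,1)
11. W1 LOAD -> counter=6 r=(6,4,4) succ=(1,0,1) retry=(1,1,1)
12. W1 CAS -> counter=7 r=(6,4,4) succ=(2,0,1) retry=(1,1,1)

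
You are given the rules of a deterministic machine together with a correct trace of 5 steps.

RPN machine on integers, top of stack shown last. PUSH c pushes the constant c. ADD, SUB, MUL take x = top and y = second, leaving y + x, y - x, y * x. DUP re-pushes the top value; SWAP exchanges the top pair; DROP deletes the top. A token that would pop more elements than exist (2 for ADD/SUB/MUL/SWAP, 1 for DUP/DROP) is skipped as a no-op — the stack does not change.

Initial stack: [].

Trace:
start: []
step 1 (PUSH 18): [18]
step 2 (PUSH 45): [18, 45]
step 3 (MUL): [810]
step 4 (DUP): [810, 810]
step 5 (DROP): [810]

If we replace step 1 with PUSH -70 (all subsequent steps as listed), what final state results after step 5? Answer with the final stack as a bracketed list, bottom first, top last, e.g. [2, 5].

(re-executing from step 1 with the substitution; state before step 1: [])
step 1 (PUSH -70): [-70]
step 2 (PUSH 45): [-70, 45]
step 3 (MUL): [-3150]
step 4 (DUP): [-3150, -3150]
step 5 (DROP): [-3150]

[-3150]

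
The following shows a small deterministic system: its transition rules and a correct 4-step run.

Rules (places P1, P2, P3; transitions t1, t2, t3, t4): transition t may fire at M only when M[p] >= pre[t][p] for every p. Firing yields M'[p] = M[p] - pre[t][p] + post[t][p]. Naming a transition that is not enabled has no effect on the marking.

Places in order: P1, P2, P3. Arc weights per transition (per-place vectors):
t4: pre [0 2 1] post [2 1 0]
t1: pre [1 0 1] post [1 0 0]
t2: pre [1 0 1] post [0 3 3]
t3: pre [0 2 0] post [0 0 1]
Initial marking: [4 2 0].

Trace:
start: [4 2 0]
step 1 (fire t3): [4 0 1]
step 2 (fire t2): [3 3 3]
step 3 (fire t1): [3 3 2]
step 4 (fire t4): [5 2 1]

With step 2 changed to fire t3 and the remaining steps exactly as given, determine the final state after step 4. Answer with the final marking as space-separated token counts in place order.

4 0 0

(re-executing from step 2 with the substitution; state before step 2: [4 0 1])
step 2 (fire t3): [4 0 1]
step 3 (fire t1): [4 0 0]
step 4 (fire t4): [4 0 0]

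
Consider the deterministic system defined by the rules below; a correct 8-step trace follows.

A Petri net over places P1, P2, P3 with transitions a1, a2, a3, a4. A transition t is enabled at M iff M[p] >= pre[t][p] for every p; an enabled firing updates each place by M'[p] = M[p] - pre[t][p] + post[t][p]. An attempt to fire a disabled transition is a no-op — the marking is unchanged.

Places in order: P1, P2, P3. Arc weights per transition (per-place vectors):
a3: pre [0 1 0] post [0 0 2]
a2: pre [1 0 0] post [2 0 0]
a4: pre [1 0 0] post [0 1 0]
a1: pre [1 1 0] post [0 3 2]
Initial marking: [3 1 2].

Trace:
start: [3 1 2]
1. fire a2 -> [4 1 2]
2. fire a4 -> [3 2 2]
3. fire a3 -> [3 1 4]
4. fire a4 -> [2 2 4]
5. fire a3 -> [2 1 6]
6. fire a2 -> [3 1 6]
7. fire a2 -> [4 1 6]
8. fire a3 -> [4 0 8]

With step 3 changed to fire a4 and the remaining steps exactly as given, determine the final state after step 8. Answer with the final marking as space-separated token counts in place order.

(re-executing from step 3 with the substitution; state before step 3: [3 2 2])
3. fire a4 -> [2 3 2]
4. fire a4 -> [1 4 2]
5. fire a3 -> [1 3 4]
6. fire a2 -> [2 3 4]
7. fire a2 -> [3 3 4]
8. fire a3 -> [3 2 6]

3 2 6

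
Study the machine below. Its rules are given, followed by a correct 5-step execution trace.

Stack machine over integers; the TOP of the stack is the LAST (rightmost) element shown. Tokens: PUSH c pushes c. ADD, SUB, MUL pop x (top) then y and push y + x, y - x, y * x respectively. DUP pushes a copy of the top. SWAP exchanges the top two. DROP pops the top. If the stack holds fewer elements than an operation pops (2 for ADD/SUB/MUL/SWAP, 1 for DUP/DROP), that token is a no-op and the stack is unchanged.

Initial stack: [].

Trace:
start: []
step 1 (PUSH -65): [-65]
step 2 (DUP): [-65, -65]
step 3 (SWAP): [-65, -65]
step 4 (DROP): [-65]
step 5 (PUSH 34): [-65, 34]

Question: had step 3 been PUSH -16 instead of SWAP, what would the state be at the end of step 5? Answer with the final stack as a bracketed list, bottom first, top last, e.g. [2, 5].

[-65, -65, 34]

(re-executing from step 3 with the substitution; state before step 3: [-65, -65])
step 3 (PUSH -16): [-65, -65, -16]
step 4 (DROP): [-65, -65]
step 5 (PUSH 34): [-65, -65, 34]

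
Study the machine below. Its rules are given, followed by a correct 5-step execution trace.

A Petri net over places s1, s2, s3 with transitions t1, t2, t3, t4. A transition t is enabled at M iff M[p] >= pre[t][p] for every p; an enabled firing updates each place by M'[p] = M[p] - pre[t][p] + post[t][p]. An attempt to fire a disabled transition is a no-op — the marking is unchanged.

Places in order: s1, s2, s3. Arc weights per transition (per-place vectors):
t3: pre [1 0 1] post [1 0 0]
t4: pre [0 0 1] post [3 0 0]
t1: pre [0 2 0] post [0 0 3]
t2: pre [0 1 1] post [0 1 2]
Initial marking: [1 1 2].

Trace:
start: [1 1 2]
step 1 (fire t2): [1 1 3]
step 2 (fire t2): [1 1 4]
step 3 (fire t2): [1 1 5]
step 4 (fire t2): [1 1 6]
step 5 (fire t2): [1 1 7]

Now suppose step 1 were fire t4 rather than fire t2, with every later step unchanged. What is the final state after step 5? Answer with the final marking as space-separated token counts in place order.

4 1 5

(re-executing from step 1 with the substitution; state before step 1: [1 1 2])
step 1 (fire t4): [4 1 1]
step 2 (fire t2): [4 1 2]
step 3 (fire t2): [4 1 3]
step 4 (fire t2): [4 1 4]
step 5 (fire t2): [4 1 5]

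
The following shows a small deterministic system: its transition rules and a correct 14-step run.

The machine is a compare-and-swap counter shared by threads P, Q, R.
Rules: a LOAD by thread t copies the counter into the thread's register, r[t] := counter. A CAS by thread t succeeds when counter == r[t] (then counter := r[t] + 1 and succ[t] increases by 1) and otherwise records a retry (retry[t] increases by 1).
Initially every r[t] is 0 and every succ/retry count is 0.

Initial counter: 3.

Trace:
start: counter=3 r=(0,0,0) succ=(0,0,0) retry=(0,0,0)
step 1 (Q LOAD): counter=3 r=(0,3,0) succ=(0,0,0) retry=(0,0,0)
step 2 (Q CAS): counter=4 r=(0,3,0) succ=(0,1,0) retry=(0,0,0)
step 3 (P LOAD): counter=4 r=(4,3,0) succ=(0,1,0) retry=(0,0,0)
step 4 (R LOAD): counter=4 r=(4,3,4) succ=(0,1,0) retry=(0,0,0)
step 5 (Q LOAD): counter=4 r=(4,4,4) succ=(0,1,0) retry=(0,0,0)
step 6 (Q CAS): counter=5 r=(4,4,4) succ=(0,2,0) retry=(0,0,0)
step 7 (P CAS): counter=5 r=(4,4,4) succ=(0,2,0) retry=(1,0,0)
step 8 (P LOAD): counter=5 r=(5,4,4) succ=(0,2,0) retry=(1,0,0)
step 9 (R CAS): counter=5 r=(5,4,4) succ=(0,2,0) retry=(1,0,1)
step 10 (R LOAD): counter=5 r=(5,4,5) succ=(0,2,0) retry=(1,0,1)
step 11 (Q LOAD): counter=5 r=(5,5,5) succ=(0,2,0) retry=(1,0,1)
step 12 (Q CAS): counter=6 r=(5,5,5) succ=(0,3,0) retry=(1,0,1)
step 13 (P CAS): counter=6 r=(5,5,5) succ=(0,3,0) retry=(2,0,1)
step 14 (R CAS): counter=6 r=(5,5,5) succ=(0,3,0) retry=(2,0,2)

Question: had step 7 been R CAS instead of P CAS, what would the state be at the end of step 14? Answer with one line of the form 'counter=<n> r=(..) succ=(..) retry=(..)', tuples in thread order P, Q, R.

(re-executing from step 7 with the substitution; state before step 7: counter=5 r=(4,4,4) succ=(0,2,0) retry=(0,0,0))
step 7 (R CAS): counter=5 r=(4,4,4) succ=(0,2,0) retry=(0,0,1)
step 8 (P LOAD): counter=5 r=(5,4,4) succ=(0,2,0) retry=(0,0,1)
step 9 (R CAS): counter=5 r=(5,4,4) succ=(0,2,0) retry=(0,0,2)
step 10 (R LOAD): counter=5 r=(5,4,5) succ=(0,2,0) retry=(0,0,2)
step 11 (Q LOAD): counter=5 r=(5,5,5) succ=(0,2,0) retry=(0,0,2)
step 12 (Q CAS): counter=6 r=(5,5,5) succ=(0,3,0) retry=(0,0,2)
step 13 (P CAS): counter=6 r=(5,5,5) succ=(0,3,0) retry=(1,0,2)
step 14 (R CAS): counter=6 r=(5,5,5) succ=(0,3,0) retry=(1,0,3)

counter=6 r=(5,5,5) succ=(0,3,0) retry=(1,0,3)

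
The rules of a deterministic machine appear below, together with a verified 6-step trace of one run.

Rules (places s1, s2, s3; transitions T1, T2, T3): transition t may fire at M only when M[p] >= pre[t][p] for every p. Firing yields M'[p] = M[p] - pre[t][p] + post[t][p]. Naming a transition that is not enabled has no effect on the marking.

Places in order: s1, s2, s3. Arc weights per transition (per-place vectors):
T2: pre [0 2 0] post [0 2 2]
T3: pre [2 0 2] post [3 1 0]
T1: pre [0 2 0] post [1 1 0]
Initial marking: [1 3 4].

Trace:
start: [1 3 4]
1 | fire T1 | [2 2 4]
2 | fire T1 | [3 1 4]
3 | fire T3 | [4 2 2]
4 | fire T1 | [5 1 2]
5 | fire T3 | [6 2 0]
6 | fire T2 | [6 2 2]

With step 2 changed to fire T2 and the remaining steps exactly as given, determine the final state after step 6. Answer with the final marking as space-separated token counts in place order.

(re-executing from step 2 with the substitution; state before step 2: [2 2 4])
2 | fire T2 | [2 2 6]
3 | fire T3 | [3 3 4]
4 | fire T1 | [4 2 4]
5 | fire T3 | [5 3 2]
6 | fire T2 | [5 3 4]

5 3 4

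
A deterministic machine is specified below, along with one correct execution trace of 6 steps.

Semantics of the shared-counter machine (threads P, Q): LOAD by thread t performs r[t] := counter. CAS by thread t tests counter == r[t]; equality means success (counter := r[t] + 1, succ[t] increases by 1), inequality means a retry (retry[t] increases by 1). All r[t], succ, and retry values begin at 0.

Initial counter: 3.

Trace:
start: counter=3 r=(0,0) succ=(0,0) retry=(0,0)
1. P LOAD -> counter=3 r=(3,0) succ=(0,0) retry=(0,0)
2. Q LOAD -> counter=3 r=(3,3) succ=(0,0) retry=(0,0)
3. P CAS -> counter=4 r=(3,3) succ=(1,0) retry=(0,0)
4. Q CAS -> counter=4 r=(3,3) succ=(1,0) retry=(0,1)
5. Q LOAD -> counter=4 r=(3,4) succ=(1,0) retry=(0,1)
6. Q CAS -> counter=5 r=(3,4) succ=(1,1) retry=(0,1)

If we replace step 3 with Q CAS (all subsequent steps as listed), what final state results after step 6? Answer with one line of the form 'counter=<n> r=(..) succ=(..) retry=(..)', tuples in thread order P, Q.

(re-executing from step 3 with the substitution; state before step 3: counter=3 r=(3,3) succ=(0,0) retry=(0,0))
3. Q CAS -> counter=4 r=(3,3) succ=(0,1) retry=(0,0)
4. Q CAS -> counter=4 r=(3,3) succ=(0,1) retry=(0,1)
5. Q LOAD -> counter=4 r=(3,4) succ=(0,1) retry=(0,1)
6. Q CAS -> counter=5 r=(3,4) succ=(0,2) retry=(0,1)

counter=5 r=(3,4) succ=(0,2) retry=(0,1)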